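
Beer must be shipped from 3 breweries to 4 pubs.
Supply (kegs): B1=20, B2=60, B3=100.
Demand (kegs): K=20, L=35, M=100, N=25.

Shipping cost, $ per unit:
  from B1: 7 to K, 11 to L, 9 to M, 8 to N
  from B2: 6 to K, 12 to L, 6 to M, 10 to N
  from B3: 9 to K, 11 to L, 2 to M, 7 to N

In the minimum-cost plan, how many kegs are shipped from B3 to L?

0

The minimum-cost plan:
  B1→N: 20 × $8 = $160
  B2→K: 20 × $6 = $120
  B2→L: 35 × $12 = $420
  B2→N: 5 × $10 = $50
  B3→M: 100 × $2 = $200
Total cost = $950.
The route B3→L is not used.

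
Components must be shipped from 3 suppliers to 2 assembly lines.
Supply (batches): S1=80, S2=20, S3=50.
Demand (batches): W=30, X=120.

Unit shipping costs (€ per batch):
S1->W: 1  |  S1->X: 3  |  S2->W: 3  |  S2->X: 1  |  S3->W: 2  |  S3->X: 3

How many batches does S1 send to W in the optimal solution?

30

The minimum-cost plan:
  S1–W: 30 × €1 = €30
  S1–X: 50 × €3 = €150
  S2–X: 20 × €1 = €20
  S3–X: 50 × €3 = €150
Total cost = €350.
So S1→W carries 30 batches.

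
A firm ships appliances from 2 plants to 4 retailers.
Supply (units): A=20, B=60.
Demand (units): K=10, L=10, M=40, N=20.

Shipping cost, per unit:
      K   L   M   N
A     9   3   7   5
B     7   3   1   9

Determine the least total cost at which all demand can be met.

240

Optimal allocation:
  A->N: 20 × 5 = 100
  B->K: 10 × 7 = 70
  B->L: 10 × 3 = 30
  B->M: 40 × 1 = 40
Total = 100 + 70 + 30 + 40 = 240.
(Supply check: A ships 20; B ships 60.)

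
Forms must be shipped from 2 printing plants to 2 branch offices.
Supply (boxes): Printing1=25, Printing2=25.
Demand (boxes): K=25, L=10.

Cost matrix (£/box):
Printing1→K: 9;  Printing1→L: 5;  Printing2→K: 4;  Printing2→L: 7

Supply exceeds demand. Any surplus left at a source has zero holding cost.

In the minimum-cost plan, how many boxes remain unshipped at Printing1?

Minimum-cost shipments:
  Printing1→L: 10 × £5 = £50
  Printing2→K: 25 × £4 = £100
Total cost = £150.
Printing1 ships 10 of its 25, leaving 15.

15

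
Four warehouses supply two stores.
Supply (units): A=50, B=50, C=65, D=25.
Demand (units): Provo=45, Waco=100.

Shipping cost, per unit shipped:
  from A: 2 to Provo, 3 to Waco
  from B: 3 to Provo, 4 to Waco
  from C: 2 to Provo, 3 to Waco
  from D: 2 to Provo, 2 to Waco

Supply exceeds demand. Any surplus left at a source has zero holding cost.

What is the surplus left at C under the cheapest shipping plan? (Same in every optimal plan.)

0

Minimum-cost shipments:
  A->Waco: 50 × 3 = 150
  B->Waco: 5 × 4 = 20
  C->Provo: 45 × 2 = 90
  C->Waco: 20 × 3 = 60
  D->Waco: 25 × 2 = 50
Total cost = 370.
C ships 65 of its 65, leaving 0.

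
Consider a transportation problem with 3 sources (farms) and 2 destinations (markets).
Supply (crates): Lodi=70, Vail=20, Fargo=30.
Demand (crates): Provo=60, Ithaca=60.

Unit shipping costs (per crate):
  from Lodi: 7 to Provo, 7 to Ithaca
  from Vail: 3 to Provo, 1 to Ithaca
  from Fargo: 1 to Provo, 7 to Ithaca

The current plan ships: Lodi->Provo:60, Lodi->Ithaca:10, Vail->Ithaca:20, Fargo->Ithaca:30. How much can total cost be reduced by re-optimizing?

Current plan cost = 60·7 + 10·7 + 20·1 + 30·7 = 720.
Optimal plan:
  Lodi–Provo: 30 × 7 = 210
  Lodi–Ithaca: 40 × 7 = 280
  Vail–Ithaca: 20 × 1 = 20
  Fargo–Provo: 30 × 1 = 30
Optimal cost = 540.
Saving = 720 − 540 = 180.

180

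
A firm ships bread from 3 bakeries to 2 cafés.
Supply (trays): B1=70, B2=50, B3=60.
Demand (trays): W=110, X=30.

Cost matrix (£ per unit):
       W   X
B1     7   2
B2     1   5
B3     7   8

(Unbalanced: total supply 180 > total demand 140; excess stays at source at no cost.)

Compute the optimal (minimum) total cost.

530

A cheapest plan:
  B1→X: 30 trays
  B2→W: 50 trays
  B3→W: 60 trays
Total cost = £530.
(Supply check: B1 ships 30; B2 ships 50; B3 ships 60.)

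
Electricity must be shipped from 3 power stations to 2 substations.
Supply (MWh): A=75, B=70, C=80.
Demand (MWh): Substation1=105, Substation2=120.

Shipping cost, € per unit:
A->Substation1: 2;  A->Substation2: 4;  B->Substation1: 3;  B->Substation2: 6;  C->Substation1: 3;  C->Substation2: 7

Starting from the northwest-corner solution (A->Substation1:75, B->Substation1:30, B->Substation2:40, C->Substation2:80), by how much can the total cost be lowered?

155

Current plan cost = 75·2 + 30·3 + 40·6 + 80·7 = €1040.
Optimal plan:
  A to Substation2: 75 MWh
  B to Substation1: 25 MWh
  B to Substation2: 45 MWh
  C to Substation1: 80 MWh
Optimal cost = €885.
Saving = 1040 − 885 = €155.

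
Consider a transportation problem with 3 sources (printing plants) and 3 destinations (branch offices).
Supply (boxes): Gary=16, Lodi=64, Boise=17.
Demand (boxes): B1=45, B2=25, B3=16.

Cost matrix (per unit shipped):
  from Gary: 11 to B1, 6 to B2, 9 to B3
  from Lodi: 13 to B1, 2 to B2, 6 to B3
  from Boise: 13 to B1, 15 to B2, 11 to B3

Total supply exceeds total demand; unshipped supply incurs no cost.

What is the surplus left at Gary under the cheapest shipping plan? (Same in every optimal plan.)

Minimum-cost shipments:
  Gary→B1: 16 boxes
  Lodi→B1: 23 boxes
  Lodi→B2: 25 boxes
  Lodi→B3: 16 boxes
  Boise→B1: 6 boxes
Total cost = 699.
Gary ships 16 of its 16, leaving 0.

0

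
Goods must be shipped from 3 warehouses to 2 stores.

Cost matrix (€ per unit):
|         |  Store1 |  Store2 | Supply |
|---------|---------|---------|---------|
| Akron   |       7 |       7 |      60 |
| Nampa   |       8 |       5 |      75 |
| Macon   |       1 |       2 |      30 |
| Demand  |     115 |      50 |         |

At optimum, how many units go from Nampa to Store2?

Optimal shipments:
  Akron→Store1: 60 units
  Nampa→Store1: 25 units
  Nampa→Store2: 50 units
  Macon→Store1: 30 units
Total cost = €900.
So Nampa→Store2 carries 50 units.

50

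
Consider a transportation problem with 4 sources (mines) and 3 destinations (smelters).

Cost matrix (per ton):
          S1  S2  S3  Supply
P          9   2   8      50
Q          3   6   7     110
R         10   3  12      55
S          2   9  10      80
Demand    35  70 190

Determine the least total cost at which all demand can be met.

1765

An optimal shipping plan:
  P to S2: 15 × 2 = 30
  P to S3: 35 × 8 = 280
  Q to S3: 110 × 7 = 770
  R to S2: 55 × 3 = 165
  S to S1: 35 × 2 = 70
  S to S3: 45 × 10 = 450
Total = 30 + 280 + 770 + 165 + 70 + 450 = 1765.
(Supply check: P ships 50; Q ships 110; R ships 55; S ships 80.)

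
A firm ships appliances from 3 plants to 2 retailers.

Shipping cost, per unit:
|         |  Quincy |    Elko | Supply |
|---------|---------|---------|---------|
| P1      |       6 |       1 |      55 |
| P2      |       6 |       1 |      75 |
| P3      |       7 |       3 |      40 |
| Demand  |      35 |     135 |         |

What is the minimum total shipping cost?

390

An optimal shipping plan:
  P1->Elko: 55 × 1 = 55
  P2->Elko: 75 × 1 = 75
  P3->Quincy: 35 × 7 = 245
  P3->Elko: 5 × 3 = 15
Total = 55 + 75 + 245 + 15 = 390.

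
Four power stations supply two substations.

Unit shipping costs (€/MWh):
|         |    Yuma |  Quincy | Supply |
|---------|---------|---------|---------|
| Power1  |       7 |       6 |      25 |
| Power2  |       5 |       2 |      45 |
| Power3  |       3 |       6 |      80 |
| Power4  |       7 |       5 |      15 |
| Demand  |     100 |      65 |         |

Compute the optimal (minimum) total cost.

One minimum-cost allocation:
  Power1->Yuma: 20 MWh
  Power1->Quincy: 5 MWh
  Power2->Quincy: 45 MWh
  Power3->Yuma: 80 MWh
  Power4->Quincy: 15 MWh
Total cost = €575.

575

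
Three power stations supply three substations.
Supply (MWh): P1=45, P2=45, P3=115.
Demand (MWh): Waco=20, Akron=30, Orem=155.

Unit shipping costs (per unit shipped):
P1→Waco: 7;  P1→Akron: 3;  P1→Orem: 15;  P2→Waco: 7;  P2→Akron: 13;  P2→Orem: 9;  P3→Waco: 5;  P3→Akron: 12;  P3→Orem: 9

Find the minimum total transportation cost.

1615

An optimal shipping plan:
  P1 to Waco: 15 × 7 = 105
  P1 to Akron: 30 × 3 = 90
  P2 to Orem: 45 × 9 = 405
  P3 to Waco: 5 × 5 = 25
  P3 to Orem: 110 × 9 = 990
Total = 105 + 90 + 405 + 25 + 990 = 1615.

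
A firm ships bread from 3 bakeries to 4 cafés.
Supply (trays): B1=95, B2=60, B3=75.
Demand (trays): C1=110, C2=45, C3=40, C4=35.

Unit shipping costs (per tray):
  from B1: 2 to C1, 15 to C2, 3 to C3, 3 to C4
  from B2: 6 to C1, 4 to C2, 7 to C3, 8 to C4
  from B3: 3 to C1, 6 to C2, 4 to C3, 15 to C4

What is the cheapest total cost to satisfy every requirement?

A cheapest plan:
  B1–C1: 20 × 2 = 40
  B1–C3: 40 × 3 = 120
  B1–C4: 35 × 3 = 105
  B2–C1: 15 × 6 = 90
  B2–C2: 45 × 4 = 180
  B3–C1: 75 × 3 = 225
Total = 40 + 120 + 105 + 90 + 180 + 225 = 760.

760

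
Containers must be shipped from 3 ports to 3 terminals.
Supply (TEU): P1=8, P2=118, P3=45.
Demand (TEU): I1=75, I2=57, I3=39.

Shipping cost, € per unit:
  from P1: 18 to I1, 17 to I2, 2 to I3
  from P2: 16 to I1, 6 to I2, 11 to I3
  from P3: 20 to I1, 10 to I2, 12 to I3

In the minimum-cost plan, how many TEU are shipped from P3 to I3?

31

The minimum-cost plan:
  P1–I3: 8 × €2 = €16
  P2–I1: 61 × €16 = €976
  P2–I2: 57 × €6 = €342
  P3–I1: 14 × €20 = €280
  P3–I3: 31 × €12 = €372
Total cost = €1986.
So P3→I3 carries 31 TEU.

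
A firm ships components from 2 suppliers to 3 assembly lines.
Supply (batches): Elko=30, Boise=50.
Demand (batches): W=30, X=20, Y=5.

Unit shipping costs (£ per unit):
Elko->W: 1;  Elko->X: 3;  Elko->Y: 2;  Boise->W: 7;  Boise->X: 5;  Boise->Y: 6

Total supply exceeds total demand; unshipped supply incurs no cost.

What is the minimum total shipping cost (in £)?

Optimal allocation:
  Elko→W: 30 × £1 = £30
  Boise→X: 20 × £5 = £100
  Boise→Y: 5 × £6 = £30
Total = 30 + 100 + 30 = £160.

160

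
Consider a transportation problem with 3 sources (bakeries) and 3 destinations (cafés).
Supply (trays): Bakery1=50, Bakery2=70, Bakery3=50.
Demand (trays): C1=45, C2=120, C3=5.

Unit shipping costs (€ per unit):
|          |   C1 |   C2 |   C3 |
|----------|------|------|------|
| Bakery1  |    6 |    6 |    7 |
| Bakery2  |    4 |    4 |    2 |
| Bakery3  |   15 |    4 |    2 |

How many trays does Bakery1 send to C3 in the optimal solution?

Solving gives:
  Bakery1–C2: 50 × €6 = €300
  Bakery2–C1: 45 × €4 = €180
  Bakery2–C2: 20 × €4 = €80
  Bakery2–C3: 5 × €2 = €10
  Bakery3–C2: 50 × €4 = €200
Total cost = €770.
The route Bakery1→C3 is not used.

0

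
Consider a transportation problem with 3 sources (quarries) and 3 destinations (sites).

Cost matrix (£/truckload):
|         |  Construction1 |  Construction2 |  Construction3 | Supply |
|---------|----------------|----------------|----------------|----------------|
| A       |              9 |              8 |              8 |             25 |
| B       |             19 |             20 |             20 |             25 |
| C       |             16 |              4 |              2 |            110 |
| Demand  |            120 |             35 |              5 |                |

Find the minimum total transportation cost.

1970

An optimal shipping plan:
  A–Construction1: 25 × £9 = £225
  B–Construction1: 25 × £19 = £475
  C–Construction1: 70 × £16 = £1120
  C–Construction2: 35 × £4 = £140
  C–Construction3: 5 × £2 = £10
Total = 225 + 475 + 1120 + 140 + 10 = £1970.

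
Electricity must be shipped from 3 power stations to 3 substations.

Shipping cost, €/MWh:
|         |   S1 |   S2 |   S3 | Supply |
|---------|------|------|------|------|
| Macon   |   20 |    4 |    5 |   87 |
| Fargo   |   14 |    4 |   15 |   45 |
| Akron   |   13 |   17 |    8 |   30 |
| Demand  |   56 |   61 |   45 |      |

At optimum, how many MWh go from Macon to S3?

45

Solving gives:
  Macon–S2: 42 × €4 = €168
  Macon–S3: 45 × €5 = €225
  Fargo–S1: 26 × €14 = €364
  Fargo–S2: 19 × €4 = €76
  Akron–S1: 30 × €13 = €390
Total cost = €1223.
So Macon→S3 carries 45 MWh.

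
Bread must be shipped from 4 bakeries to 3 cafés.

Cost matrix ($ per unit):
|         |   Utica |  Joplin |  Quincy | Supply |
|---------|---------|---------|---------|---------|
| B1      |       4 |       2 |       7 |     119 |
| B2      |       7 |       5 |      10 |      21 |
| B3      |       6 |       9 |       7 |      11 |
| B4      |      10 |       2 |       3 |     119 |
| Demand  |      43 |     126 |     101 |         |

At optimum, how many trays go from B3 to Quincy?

0

Solving gives:
  B1->Utica: 11 × $4 = $44
  B1->Joplin: 108 × $2 = $216
  B2->Utica: 21 × $7 = $147
  B3->Utica: 11 × $6 = $66
  B4->Joplin: 18 × $2 = $36
  B4->Quincy: 101 × $3 = $303
Total cost = $812.
The route B3→Quincy is not used.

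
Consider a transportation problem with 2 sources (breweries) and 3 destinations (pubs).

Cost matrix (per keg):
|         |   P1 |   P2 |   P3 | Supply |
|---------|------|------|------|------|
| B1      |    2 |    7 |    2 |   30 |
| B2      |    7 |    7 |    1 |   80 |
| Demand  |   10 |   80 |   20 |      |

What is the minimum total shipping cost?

An optimal shipping plan:
  B1–P1: 10 × 2 = 20
  B1–P2: 20 × 7 = 140
  B2–P2: 60 × 7 = 420
  B2–P3: 20 × 1 = 20
Total = 20 + 140 + 420 + 20 = 600.

600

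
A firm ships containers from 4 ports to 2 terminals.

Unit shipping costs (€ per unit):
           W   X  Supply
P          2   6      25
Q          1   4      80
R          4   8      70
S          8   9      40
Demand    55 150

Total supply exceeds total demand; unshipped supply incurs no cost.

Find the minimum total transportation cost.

1080

Optimal allocation:
  P->X: 25 × €6 = €150
  Q->X: 80 × €4 = €320
  R->W: 55 × €4 = €220
  R->X: 15 × €8 = €120
  S->X: 30 × €9 = €270
Total = 150 + 320 + 220 + 120 + 270 = €1080.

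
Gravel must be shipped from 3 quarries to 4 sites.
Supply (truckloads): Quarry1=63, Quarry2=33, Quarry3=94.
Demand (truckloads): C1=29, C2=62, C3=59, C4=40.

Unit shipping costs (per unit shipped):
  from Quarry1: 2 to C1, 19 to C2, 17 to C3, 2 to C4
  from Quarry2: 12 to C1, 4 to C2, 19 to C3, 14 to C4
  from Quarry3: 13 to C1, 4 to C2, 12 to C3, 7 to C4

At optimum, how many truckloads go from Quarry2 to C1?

0

Optimal shipments:
  Quarry1->C1: 29 × 2 = 58
  Quarry1->C4: 34 × 2 = 68
  Quarry2->C2: 33 × 4 = 132
  Quarry3->C2: 29 × 4 = 116
  Quarry3->C3: 59 × 12 = 708
  Quarry3->C4: 6 × 7 = 42
Total cost = 1124.
The route Quarry2→C1 is not used.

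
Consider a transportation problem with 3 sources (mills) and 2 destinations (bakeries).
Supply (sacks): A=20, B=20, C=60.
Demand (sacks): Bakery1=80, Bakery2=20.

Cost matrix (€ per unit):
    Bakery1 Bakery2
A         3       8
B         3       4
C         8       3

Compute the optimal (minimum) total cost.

One minimum-cost allocation:
  A→Bakery1: 20 × €3 = €60
  B→Bakery1: 20 × €3 = €60
  C→Bakery1: 40 × €8 = €320
  C→Bakery2: 20 × €3 = €60
Total = 60 + 60 + 320 + 60 = €500.

500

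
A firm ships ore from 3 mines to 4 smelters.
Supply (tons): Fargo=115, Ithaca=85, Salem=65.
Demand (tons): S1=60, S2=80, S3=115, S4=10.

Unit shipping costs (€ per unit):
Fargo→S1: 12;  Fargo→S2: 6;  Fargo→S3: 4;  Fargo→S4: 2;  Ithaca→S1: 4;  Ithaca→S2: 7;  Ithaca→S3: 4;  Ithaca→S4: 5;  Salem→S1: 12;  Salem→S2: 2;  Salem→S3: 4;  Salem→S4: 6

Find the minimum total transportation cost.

One minimum-cost allocation:
  Fargo→S2: 15 × €6 = €90
  Fargo→S3: 90 × €4 = €360
  Fargo→S4: 10 × €2 = €20
  Ithaca→S1: 60 × €4 = €240
  Ithaca→S3: 25 × €4 = €100
  Salem→S2: 65 × €2 = €130
Total = 90 + 360 + 20 + 240 + 100 + 130 = €940.
(Supply check: Fargo ships 115; Ithaca ships 85; Salem ships 65.)

940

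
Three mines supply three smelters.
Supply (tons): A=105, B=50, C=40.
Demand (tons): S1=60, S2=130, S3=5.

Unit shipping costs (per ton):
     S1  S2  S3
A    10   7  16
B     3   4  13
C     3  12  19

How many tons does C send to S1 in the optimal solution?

40

Solving gives:
  A→S2: 100 × 7 = 700
  A→S3: 5 × 16 = 80
  B→S1: 20 × 3 = 60
  B→S2: 30 × 4 = 120
  C→S1: 40 × 3 = 120
Total cost = 1080.
So C→S1 carries 40 tons.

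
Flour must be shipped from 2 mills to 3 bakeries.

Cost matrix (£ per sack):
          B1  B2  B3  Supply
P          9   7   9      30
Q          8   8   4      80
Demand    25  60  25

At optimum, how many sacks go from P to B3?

Optimal shipments:
  P→B2: 30 × £7 = £210
  Q→B1: 25 × £8 = £200
  Q→B2: 30 × £8 = £240
  Q→B3: 25 × £4 = £100
Total cost = £750.
The route P→B3 is not used.

0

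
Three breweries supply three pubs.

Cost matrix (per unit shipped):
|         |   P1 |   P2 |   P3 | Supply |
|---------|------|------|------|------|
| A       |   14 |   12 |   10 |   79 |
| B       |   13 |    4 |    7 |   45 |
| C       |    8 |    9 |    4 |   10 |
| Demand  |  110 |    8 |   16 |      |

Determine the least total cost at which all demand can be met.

Optimal allocation:
  A to P1: 79 × 14 = 1106
  B to P1: 21 × 13 = 273
  B to P2: 8 × 4 = 32
  B to P3: 16 × 7 = 112
  C to P1: 10 × 8 = 80
Total = 1106 + 273 + 32 + 112 + 80 = 1603.

1603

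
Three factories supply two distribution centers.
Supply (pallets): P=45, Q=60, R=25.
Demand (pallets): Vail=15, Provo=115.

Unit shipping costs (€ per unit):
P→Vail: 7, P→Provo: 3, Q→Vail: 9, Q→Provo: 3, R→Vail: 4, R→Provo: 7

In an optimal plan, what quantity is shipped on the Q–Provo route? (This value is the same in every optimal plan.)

The minimum-cost plan:
  P->Provo: 45 × €3 = €135
  Q->Provo: 60 × €3 = €180
  R->Vail: 15 × €4 = €60
  R->Provo: 10 × €7 = €70
Total cost = €445.
So Q→Provo carries 60 pallets.

60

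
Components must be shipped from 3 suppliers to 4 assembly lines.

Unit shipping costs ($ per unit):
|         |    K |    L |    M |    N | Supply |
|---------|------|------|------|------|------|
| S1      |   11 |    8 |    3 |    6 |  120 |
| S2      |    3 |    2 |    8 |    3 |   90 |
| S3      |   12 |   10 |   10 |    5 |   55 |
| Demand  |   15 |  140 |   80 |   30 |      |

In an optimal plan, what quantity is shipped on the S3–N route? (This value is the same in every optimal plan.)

30

The minimum-cost plan:
  S1 to L: 40 × $8 = $320
  S1 to M: 80 × $3 = $240
  S2 to K: 15 × $3 = $45
  S2 to L: 75 × $2 = $150
  S3 to L: 25 × $10 = $250
  S3 to N: 30 × $5 = $150
Total cost = $1155.
So S3→N carries 30 batches.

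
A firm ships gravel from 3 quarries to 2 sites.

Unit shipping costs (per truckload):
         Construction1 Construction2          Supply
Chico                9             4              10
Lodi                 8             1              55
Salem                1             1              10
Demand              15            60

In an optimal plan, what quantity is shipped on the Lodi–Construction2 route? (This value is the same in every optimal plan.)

55

Optimal shipments:
  Chico to Construction1: 5 × 9 = 45
  Chico to Construction2: 5 × 4 = 20
  Lodi to Construction2: 55 × 1 = 55
  Salem to Construction1: 10 × 1 = 10
Total cost = 130.
So Lodi→Construction2 carries 55 truckloads.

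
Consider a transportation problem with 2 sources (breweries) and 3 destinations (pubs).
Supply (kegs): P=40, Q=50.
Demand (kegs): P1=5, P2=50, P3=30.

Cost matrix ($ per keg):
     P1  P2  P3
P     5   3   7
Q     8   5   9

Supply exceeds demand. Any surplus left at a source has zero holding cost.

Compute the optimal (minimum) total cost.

475

A cheapest plan:
  P–P1: 5 × $5 = $25
  P–P2: 5 × $3 = $15
  P–P3: 30 × $7 = $210
  Q–P2: 45 × $5 = $225
Total = 25 + 15 + 210 + 225 = $475.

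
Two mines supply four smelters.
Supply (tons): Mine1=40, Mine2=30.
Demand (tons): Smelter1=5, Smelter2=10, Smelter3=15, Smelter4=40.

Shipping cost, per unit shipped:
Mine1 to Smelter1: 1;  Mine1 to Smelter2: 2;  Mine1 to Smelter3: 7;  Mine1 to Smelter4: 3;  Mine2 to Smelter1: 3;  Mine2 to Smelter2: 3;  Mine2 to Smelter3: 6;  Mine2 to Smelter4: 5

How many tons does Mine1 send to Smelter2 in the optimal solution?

0

The minimum-cost plan:
  Mine1 to Smelter1: 5 tons
  Mine1 to Smelter4: 35 tons
  Mine2 to Smelter2: 10 tons
  Mine2 to Smelter3: 15 tons
  Mine2 to Smelter4: 5 tons
Total cost = 255.
The route Mine1→Smelter2 is not used.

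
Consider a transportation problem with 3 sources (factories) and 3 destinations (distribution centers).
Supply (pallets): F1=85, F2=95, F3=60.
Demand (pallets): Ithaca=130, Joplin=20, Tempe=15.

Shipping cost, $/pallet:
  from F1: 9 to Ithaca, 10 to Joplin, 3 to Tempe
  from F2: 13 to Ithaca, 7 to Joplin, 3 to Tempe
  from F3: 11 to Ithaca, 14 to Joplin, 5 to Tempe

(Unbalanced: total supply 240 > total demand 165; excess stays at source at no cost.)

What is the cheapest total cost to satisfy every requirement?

One minimum-cost allocation:
  F1 to Ithaca: 85 × $9 = $765
  F2 to Joplin: 20 × $7 = $140
  F2 to Tempe: 15 × $3 = $45
  F3 to Ithaca: 45 × $11 = $495
Total = 765 + 140 + 45 + 495 = $1445.

1445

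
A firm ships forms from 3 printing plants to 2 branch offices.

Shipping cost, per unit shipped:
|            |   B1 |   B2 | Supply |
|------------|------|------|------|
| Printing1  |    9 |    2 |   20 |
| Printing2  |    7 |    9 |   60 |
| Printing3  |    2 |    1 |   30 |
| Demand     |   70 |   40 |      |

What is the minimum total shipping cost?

500

An optimal shipping plan:
  Printing1→B2: 20 × 2 = 40
  Printing2→B1: 60 × 7 = 420
  Printing3→B1: 10 × 2 = 20
  Printing3→B2: 20 × 1 = 20
Total = 40 + 420 + 20 + 20 = 500.
(Supply check: Printing1 ships 20; Printing2 ships 60; Printing3 ships 30.)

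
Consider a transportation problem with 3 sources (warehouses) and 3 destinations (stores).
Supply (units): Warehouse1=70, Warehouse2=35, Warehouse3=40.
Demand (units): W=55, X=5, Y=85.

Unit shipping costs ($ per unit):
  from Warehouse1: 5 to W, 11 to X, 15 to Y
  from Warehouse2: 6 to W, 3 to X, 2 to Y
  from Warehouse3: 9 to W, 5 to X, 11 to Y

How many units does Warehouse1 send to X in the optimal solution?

Optimal shipments:
  Warehouse1->W: 55 × $5 = $275
  Warehouse1->Y: 15 × $15 = $225
  Warehouse2->Y: 35 × $2 = $70
  Warehouse3->X: 5 × $5 = $25
  Warehouse3->Y: 35 × $11 = $385
Total cost = $980.
The route Warehouse1→X is not used.

0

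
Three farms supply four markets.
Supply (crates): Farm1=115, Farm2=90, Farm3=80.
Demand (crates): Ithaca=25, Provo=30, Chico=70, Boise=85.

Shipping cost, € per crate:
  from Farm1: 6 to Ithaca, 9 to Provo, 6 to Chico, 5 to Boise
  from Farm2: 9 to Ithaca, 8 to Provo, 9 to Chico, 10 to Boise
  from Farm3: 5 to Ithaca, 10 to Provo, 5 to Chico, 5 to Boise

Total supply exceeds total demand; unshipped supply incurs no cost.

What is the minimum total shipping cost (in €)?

Optimal allocation:
  Farm1→Chico: 15 × €6 = €90
  Farm1→Boise: 85 × €5 = €425
  Farm2→Provo: 30 × €8 = €240
  Farm3→Ithaca: 25 × €5 = €125
  Farm3→Chico: 55 × €5 = €275
Total = 90 + 425 + 240 + 125 + 275 = €1155.
(Supply check: Farm1 ships 100; Farm2 ships 30; Farm3 ships 80.)

1155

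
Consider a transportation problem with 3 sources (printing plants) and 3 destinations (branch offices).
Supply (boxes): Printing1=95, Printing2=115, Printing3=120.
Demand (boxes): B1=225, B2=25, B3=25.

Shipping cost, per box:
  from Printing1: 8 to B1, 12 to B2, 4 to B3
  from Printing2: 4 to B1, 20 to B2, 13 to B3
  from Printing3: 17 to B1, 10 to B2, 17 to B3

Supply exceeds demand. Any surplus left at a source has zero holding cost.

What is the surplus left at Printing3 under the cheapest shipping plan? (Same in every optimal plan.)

55

Minimum-cost shipments:
  Printing1→B1: 70 × 8 = 560
  Printing1→B3: 25 × 4 = 100
  Printing2→B1: 115 × 4 = 460
  Printing3→B1: 40 × 17 = 680
  Printing3→B2: 25 × 10 = 250
Total cost = 2050.
Printing3 ships 65 of its 120, leaving 55.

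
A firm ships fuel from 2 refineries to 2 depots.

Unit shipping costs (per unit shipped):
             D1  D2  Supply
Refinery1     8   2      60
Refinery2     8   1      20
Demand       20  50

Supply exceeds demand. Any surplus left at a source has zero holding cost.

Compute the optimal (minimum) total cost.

240

One minimum-cost allocation:
  Refinery1 to D1: 20 kL
  Refinery1 to D2: 30 kL
  Refinery2 to D2: 20 kL
Total cost = 240.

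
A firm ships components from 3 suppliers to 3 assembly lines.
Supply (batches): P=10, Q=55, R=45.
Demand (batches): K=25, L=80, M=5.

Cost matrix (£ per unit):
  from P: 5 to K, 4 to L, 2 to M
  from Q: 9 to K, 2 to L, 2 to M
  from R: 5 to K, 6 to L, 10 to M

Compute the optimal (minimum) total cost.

An optimal shipping plan:
  P->L: 5 × £4 = £20
  P->M: 5 × £2 = £10
  Q->L: 55 × £2 = £110
  R->K: 25 × £5 = £125
  R->L: 20 × £6 = £120
Total = 20 + 10 + 110 + 125 + 120 = £385.

385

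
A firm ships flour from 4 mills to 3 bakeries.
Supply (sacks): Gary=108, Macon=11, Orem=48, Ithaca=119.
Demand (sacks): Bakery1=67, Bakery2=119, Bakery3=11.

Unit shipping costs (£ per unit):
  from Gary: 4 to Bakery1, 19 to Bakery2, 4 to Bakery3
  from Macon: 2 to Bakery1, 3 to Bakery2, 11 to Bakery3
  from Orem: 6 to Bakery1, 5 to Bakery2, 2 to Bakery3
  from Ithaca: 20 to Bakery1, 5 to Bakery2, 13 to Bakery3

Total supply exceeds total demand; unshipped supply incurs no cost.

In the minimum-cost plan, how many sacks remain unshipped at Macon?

An optimal plan:
  Gary to Bakery1: 67 sacks
  Macon to Bakery2: 11 sacks
  Orem to Bakery2: 37 sacks
  Orem to Bakery3: 11 sacks
  Ithaca to Bakery2: 71 sacks
Total cost = £863.
Macon ships 11 of its 11, leaving 0.

0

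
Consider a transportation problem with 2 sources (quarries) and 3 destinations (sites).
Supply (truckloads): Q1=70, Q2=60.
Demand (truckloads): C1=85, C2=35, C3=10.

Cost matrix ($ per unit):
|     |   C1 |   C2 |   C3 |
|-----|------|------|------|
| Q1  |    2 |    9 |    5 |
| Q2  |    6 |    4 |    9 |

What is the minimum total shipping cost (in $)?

An optimal shipping plan:
  Q1→C1: 60 truckloads
  Q1→C3: 10 truckloads
  Q2→C1: 25 truckloads
  Q2→C2: 35 truckloads
Total cost = $460.

460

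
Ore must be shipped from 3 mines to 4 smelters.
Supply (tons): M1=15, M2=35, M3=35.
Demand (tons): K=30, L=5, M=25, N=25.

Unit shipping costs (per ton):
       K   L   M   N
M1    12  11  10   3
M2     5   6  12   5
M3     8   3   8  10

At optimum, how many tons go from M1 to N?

15

The minimum-cost plan:
  M1->N: 15 × 3 = 45
  M2->K: 25 × 5 = 125
  M2->N: 10 × 5 = 50
  M3->K: 5 × 8 = 40
  M3->L: 5 × 3 = 15
  M3->M: 25 × 8 = 200
Total cost = 475.
So M1→N carries 15 tons.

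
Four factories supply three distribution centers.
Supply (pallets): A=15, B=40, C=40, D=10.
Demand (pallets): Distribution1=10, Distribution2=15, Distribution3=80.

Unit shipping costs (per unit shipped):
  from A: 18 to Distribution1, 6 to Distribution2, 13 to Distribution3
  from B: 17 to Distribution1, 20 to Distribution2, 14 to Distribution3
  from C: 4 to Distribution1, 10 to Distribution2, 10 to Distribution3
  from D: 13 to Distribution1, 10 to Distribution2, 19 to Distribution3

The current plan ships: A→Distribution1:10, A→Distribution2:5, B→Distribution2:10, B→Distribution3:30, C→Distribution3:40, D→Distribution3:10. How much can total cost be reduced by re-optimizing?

260

Current plan cost = 10·18 + 5·6 + 10·20 + 30·14 + 40·10 + 10·19 = 1420.
Optimal plan:
  A–Distribution2: 5 × 6 = 30
  A–Distribution3: 10 × 13 = 130
  B–Distribution3: 40 × 14 = 560
  C–Distribution1: 10 × 4 = 40
  C–Distribution3: 30 × 10 = 300
  D–Distribution2: 10 × 10 = 100
Optimal cost = 1160.
Saving = 1420 − 1160 = 260.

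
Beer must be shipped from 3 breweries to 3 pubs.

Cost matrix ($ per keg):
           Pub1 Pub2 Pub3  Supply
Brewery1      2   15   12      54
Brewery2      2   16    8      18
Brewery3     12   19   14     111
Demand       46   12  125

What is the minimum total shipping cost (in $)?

Optimal allocation:
  Brewery1→Pub1: 46 × $2 = $92
  Brewery1→Pub2: 8 × $15 = $120
  Brewery2→Pub3: 18 × $8 = $144
  Brewery3→Pub2: 4 × $19 = $76
  Brewery3→Pub3: 107 × $14 = $1498
Total = 92 + 120 + 144 + 76 + 1498 = $1930.

1930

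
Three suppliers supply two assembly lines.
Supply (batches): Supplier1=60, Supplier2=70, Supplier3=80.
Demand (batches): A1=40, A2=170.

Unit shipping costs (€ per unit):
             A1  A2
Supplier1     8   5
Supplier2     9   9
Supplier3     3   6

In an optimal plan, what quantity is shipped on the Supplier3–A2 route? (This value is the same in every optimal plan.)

40

The minimum-cost plan:
  Supplier1→A2: 60 × €5 = €300
  Supplier2→A2: 70 × €9 = €630
  Supplier3→A1: 40 × €3 = €120
  Supplier3→A2: 40 × €6 = €240
Total cost = €1290.
So Supplier3→A2 carries 40 batches.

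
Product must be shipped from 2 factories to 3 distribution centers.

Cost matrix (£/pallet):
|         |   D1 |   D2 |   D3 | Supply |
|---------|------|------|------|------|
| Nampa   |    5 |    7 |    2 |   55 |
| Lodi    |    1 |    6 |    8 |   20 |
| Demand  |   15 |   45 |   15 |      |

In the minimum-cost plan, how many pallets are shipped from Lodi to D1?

The minimum-cost plan:
  Nampa–D2: 40 × £7 = £280
  Nampa–D3: 15 × £2 = £30
  Lodi–D1: 15 × £1 = £15
  Lodi–D2: 5 × £6 = £30
Total cost = £355.
So Lodi→D1 carries 15 pallets.

15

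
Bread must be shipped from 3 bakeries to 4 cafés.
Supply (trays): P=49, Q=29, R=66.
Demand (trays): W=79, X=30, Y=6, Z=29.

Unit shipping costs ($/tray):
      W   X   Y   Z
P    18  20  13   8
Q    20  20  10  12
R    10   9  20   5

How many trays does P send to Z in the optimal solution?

Solving gives:
  P->W: 20 × $18 = $360
  P->Z: 29 × $8 = $232
  Q->W: 23 × $20 = $460
  Q->Y: 6 × $10 = $60
  R->W: 36 × $10 = $360
  R->X: 30 × $9 = $270
Total cost = $1742.
So P→Z carries 29 trays.

29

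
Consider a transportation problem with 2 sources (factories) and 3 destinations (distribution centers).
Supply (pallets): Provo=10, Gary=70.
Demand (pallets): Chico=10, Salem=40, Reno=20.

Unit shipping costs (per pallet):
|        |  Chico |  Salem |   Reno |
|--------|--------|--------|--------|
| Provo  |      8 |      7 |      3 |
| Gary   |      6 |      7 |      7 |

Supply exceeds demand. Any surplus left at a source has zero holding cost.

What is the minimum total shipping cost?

440

Optimal allocation:
  Provo→Reno: 10 × 3 = 30
  Gary→Chico: 10 × 6 = 60
  Gary→Salem: 40 × 7 = 280
  Gary→Reno: 10 × 7 = 70
Total = 30 + 60 + 280 + 70 = 440.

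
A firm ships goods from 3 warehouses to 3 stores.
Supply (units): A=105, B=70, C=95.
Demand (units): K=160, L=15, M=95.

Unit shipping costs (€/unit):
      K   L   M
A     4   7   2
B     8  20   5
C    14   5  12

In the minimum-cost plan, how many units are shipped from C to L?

The minimum-cost plan:
  A→K: 80 units
  A→M: 25 units
  B→M: 70 units
  C→K: 80 units
  C→L: 15 units
Total cost = €1915.
So C→L carries 15 units.

15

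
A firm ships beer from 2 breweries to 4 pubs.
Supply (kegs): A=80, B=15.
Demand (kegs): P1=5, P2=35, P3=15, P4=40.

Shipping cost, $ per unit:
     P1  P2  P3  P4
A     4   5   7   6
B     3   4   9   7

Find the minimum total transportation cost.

525

An optimal shipping plan:
  A to P1: 5 kegs
  A to P2: 20 kegs
  A to P3: 15 kegs
  A to P4: 40 kegs
  B to P2: 15 kegs
Total cost = $525.
(Supply check: A ships 80; B ships 15.)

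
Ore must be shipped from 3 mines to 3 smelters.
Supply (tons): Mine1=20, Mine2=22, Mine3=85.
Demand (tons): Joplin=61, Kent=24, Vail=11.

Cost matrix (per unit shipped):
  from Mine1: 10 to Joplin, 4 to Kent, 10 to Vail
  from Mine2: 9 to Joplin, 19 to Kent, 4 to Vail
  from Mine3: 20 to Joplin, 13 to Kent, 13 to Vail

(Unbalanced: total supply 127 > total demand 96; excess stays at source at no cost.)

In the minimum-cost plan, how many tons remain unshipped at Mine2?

0

Minimum-cost shipments:
  Mine1→Joplin: 20 × 10 = 200
  Mine2→Joplin: 22 × 9 = 198
  Mine3→Joplin: 19 × 20 = 380
  Mine3→Kent: 24 × 13 = 312
  Mine3→Vail: 11 × 13 = 143
Total cost = 1233.
Mine2 ships 22 of its 22, leaving 0.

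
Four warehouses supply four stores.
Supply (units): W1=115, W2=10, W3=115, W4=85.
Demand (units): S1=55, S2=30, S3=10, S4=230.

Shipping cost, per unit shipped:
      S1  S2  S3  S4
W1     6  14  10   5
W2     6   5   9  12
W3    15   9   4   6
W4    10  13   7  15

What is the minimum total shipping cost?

2195

Optimal allocation:
  W1→S4: 115 × 5 = 575
  W2→S2: 10 × 5 = 50
  W3→S4: 115 × 6 = 690
  W4→S1: 55 × 10 = 550
  W4→S2: 20 × 13 = 260
  W4→S3: 10 × 7 = 70
Total = 575 + 50 + 690 + 550 + 260 + 70 = 2195.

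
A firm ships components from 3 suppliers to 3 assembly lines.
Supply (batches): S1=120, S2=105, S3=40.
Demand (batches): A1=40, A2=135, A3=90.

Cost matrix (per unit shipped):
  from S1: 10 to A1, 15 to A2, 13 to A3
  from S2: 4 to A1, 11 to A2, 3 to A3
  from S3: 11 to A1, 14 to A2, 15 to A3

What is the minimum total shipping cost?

Optimal allocation:
  S1->A1: 25 × 10 = 250
  S1->A2: 95 × 15 = 1425
  S2->A1: 15 × 4 = 60
  S2->A3: 90 × 3 = 270
  S3->A2: 40 × 14 = 560
Total = 250 + 1425 + 60 + 270 + 560 = 2565.
(Supply check: S1 ships 120; S2 ships 105; S3 ships 40.)

2565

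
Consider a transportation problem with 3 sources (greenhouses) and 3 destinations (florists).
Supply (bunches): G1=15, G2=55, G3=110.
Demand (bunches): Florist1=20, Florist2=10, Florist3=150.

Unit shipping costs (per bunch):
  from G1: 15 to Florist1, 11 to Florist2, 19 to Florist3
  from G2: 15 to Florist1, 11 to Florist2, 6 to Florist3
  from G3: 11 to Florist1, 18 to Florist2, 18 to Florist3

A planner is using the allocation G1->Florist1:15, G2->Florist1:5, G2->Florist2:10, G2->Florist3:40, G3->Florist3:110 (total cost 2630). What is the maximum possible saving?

Current plan cost = 15·15 + 5·15 + 10·11 + 40·6 + 110·18 = 2630.
Optimal plan:
  G1→Florist2: 10 × 11 = 110
  G1→Florist3: 5 × 19 = 95
  G2→Florist3: 55 × 6 = 330
  G3→Florist1: 20 × 11 = 220
  G3→Florist3: 90 × 18 = 1620
Optimal cost = 2375.
Saving = 2630 − 2375 = 255.

255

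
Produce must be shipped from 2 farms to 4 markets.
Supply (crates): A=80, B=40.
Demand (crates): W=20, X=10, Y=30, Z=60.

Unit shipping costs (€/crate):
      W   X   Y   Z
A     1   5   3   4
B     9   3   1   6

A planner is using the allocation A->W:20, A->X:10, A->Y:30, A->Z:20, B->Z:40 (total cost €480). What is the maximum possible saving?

Current plan cost = 20·1 + 10·5 + 30·3 + 20·4 + 40·6 = €480.
Optimal plan:
  A–W: 20 × €1 = €20
  A–Z: 60 × €4 = €240
  B–X: 10 × €3 = €30
  B–Y: 30 × €1 = €30
Optimal cost = €320.
Saving = 480 − 320 = €160.

160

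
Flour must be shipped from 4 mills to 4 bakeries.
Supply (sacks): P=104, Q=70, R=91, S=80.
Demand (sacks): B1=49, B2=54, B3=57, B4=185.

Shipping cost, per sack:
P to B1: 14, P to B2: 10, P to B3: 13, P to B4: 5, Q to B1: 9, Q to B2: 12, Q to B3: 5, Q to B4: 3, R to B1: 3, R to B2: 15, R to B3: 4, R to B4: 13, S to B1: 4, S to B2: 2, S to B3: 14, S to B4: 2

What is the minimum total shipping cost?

An optimal shipping plan:
  P to B4: 104 sacks
  Q to B3: 15 sacks
  Q to B4: 55 sacks
  R to B1: 49 sacks
  R to B3: 42 sacks
  S to B2: 54 sacks
  S to B4: 26 sacks
Total cost = 1235.

1235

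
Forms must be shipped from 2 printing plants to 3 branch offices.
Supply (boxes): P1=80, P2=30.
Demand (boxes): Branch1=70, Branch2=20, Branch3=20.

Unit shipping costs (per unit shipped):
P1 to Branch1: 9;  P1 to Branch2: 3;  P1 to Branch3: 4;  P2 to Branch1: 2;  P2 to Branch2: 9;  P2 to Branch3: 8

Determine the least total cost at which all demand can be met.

Optimal allocation:
  P1->Branch1: 40 × 9 = 360
  P1->Branch2: 20 × 3 = 60
  P1->Branch3: 20 × 4 = 80
  P2->Branch1: 30 × 2 = 60
Total = 360 + 60 + 80 + 60 = 560.

560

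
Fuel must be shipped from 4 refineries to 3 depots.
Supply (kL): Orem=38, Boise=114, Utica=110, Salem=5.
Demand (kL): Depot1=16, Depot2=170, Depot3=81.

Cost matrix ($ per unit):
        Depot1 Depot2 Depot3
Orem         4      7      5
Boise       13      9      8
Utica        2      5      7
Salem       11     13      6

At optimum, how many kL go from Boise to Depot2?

76

The minimum-cost plan:
  Orem to Depot3: 38 × $5 = $190
  Boise to Depot2: 76 × $9 = $684
  Boise to Depot3: 38 × $8 = $304
  Utica to Depot1: 16 × $2 = $32
  Utica to Depot2: 94 × $5 = $470
  Salem to Depot3: 5 × $6 = $30
Total cost = $1710.
So Boise→Depot2 carries 76 kL.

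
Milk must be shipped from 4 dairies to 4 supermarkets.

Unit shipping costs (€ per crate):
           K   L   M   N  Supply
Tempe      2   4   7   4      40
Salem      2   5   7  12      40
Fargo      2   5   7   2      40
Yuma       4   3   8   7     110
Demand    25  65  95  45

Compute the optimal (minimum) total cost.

1055

An optimal shipping plan:
  Tempe to M: 35 crates
  Tempe to N: 5 crates
  Salem to K: 25 crates
  Salem to M: 15 crates
  Fargo to N: 40 crates
  Yuma to L: 65 crates
  Yuma to M: 45 crates
Total cost = €1055.
(Supply check: Tempe ships 40; Salem ships 40; Fargo ships 40; Yuma ships 110.)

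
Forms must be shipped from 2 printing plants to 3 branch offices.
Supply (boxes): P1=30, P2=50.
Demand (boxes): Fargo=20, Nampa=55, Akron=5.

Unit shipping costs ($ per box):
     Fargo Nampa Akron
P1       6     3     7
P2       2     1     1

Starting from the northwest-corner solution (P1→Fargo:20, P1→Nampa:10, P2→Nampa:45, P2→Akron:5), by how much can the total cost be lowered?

40

Current plan cost = 20·6 + 10·3 + 45·1 + 5·1 = $200.
Optimal plan:
  P1->Nampa: 30 × $3 = $90
  P2->Fargo: 20 × $2 = $40
  P2->Nampa: 25 × $1 = $25
  P2->Akron: 5 × $1 = $5
Optimal cost = $160.
Saving = 200 − 160 = $40.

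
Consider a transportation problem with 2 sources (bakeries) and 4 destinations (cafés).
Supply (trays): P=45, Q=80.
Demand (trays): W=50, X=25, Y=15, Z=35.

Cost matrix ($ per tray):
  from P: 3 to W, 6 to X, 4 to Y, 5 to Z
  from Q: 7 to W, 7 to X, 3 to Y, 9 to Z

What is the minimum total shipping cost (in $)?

An optimal shipping plan:
  P to W: 45 × $3 = $135
  Q to W: 5 × $7 = $35
  Q to X: 25 × $7 = $175
  Q to Y: 15 × $3 = $45
  Q to Z: 35 × $9 = $315
Total = 135 + 35 + 175 + 45 + 315 = $705.
(Supply check: P ships 45; Q ships 80.)

705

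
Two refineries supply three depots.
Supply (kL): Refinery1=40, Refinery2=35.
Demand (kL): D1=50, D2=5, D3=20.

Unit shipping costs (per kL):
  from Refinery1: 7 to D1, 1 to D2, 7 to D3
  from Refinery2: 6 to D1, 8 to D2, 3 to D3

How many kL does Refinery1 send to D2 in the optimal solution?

Optimal shipments:
  Refinery1→D1: 35 × 7 = 245
  Refinery1→D2: 5 × 1 = 5
  Refinery2→D1: 15 × 6 = 90
  Refinery2→D3: 20 × 3 = 60
Total cost = 400.
So Refinery1→D2 carries 5 kL.

5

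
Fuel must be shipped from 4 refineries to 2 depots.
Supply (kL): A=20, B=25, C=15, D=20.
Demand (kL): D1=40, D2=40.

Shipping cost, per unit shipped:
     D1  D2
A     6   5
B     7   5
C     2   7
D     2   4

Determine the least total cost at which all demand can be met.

300

A cheapest plan:
  A→D1: 5 × 6 = 30
  A→D2: 15 × 5 = 75
  B→D2: 25 × 5 = 125
  C→D1: 15 × 2 = 30
  D→D1: 20 × 2 = 40
Total = 30 + 75 + 125 + 30 + 40 = 300.
(Supply check: A ships 20; B ships 25; C ships 15; D ships 20.)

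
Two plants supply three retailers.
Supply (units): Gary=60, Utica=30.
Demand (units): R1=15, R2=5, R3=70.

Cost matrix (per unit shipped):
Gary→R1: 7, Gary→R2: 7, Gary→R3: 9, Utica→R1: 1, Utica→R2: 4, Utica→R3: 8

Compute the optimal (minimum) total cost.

Optimal allocation:
  Gary->R3: 60 × 9 = 540
  Utica->R1: 15 × 1 = 15
  Utica->R2: 5 × 4 = 20
  Utica->R3: 10 × 8 = 80
Total = 540 + 15 + 20 + 80 = 655.

655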